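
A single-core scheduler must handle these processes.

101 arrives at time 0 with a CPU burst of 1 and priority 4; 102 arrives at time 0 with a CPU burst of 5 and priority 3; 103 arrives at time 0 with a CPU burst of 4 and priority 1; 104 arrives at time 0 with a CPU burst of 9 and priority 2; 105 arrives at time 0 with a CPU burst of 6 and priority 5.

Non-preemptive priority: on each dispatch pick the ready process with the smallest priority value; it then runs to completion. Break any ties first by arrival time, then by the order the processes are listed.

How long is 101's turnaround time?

19

Schedule: | 103 0-4 | 104 4-13 | 102 13-18 | 101 18-19 | 105 19-25 |
Completion: 101=19  102=18  103=4  104=13  105=25
Turnaround (C−A): 101=19  102=18  103=4  104=13  105=25
Turnaround(101) = completion − arrival = 19 − 0 = 19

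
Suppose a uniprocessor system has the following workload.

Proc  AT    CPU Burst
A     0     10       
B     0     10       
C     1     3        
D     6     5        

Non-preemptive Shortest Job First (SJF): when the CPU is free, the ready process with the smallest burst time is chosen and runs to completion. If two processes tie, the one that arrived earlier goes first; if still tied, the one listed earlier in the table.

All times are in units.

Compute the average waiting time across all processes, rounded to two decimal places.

8.50

Schedule: | A 0-10 | C 10-13 | D 13-18 | B 18-28 |
Completion: A=10  B=28  C=13  D=18
Turnaround (C−A): A=10  B=28  C=12  D=12
Waiting times: A=0, B=18, C=9, D=7
Average waiting = (0+18+9+7) / 4 = 34/4 = 8.50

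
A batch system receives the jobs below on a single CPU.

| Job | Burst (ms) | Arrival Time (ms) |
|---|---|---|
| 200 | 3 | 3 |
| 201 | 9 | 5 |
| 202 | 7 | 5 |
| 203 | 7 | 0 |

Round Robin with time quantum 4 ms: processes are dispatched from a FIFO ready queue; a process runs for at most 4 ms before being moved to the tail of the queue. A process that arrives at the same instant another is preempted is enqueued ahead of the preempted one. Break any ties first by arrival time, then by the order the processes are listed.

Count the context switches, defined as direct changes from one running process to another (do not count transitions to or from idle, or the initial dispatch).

7

Schedule: | 203 0-4 | 200 4-7 | 203 7-10 | 201 10-14 | 202 14-18 | 201 18-22 | 202 22-25 | 201 25-26 |
Completion: 200=7  201=26  202=25  203=10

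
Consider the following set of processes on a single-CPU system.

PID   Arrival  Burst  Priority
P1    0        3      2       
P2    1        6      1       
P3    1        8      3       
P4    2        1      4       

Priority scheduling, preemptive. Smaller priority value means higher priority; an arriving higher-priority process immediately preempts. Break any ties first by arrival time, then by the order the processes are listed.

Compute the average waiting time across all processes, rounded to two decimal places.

7.25

Schedule: | P1 0-1 | P2 1-7 | P1 7-9 | P3 9-17 | P4 17-18 |
Completion: P1=9  P2=7  P3=17  P4=18
Waiting times: P1=6, P2=0, P3=8, P4=15
Average waiting = (6+0+8+15) / 4 = 29/4 = 7.25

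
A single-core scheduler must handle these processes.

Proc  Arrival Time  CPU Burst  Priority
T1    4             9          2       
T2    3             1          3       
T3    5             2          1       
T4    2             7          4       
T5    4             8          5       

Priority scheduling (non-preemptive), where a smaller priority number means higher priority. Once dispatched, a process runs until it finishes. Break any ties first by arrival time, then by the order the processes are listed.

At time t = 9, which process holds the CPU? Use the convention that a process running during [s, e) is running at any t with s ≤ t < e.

T3

Gantt: | idle 0-2 | T4 2-9 | T3 9-11 | T1 11-20 | T2 20-21 | T5 21-29 |
Completion: T1=20  T2=21  T3=11  T4=9  T5=29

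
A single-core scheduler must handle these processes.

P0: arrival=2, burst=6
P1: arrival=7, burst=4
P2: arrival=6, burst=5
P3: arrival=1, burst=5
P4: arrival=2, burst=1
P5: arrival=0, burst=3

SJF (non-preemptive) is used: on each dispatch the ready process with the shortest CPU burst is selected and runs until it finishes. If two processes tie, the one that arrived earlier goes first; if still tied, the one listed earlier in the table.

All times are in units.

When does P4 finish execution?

4

Gantt: | P5 0-3 | P4 3-4 | P3 4-9 | P1 9-13 | P2 13-18 | P0 18-24 |
Completion: P0=24  P1=13  P2=18  P3=9  P4=4  P5=3
Turnaround (C−A): P0=22  P1=6  P2=12  P3=8  P4=2  P5=3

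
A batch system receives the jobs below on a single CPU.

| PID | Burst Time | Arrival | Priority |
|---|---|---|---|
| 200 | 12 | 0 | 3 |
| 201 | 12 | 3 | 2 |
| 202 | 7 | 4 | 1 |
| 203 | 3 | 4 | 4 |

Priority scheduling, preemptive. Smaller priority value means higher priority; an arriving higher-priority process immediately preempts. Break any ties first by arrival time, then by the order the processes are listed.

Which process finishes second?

Gantt: | 200 0-3 | 201 3-4 | 202 4-11 | 201 11-22 | 200 22-31 | 203 31-34 |
Completion: 200=31  201=22  202=11  203=34
Turnaround (C−A): 200=31  201=19  202=7  203=30
Finish order: 202 → 201 → 200 → 203

201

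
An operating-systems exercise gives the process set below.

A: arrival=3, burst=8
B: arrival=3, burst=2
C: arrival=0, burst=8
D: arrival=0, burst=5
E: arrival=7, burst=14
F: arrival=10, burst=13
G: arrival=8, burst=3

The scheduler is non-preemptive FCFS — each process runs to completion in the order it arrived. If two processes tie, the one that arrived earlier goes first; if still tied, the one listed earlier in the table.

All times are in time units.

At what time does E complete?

37

Timeline: | C 0-8 | D 8-13 | A 13-21 | B 21-23 | E 23-37 | G 37-40 | F 40-53 |
Completion: A=21  B=23  C=8  D=13  E=37  F=53  G=40
Turnaround (C−A): A=18  B=20  C=8  D=13  E=30  F=43  G=32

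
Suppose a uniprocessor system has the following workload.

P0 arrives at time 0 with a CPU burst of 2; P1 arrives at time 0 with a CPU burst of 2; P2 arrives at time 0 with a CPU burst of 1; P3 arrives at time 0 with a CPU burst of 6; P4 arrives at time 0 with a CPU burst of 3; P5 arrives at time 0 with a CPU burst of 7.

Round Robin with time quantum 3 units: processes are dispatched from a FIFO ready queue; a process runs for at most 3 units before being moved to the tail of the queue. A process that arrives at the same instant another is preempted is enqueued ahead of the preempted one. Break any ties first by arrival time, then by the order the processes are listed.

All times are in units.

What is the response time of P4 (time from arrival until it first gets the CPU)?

8

Gantt: | P0 0-2 | P1 2-4 | P2 4-5 | P3 5-8 | P4 8-11 | P5 11-14 | P3 14-17 | P5 17-21 |
Completion: P0=2  P1=4  P2=5  P3=17  P4=11  P5=21
Turnaround (C−A): P0=2  P1=4  P2=5  P3=17  P4=11  P5=21
Response(P4) = first start − arrival = 8 − 0 = 8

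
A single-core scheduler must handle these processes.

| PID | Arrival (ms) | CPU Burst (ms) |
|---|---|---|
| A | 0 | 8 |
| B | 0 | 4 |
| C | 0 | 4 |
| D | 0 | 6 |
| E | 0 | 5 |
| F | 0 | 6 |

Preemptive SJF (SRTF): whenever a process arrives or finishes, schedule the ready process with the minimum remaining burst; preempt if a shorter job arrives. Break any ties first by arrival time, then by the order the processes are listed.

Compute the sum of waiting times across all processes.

Schedule: | B 0-4 | C 4-8 | E 8-13 | D 13-19 | F 19-25 | A 25-33 |
Completion: A=33  B=4  C=8  D=19  E=13  F=25
Turnaround (C−A): A=33  B=4  C=8  D=19  E=13  F=25
Waiting = turnaround − burst: A=25, B=0, C=4, D=13, E=8, F=19
Total waiting = 25 + 0 + 4 + 13 + 8 + 19 = 69

69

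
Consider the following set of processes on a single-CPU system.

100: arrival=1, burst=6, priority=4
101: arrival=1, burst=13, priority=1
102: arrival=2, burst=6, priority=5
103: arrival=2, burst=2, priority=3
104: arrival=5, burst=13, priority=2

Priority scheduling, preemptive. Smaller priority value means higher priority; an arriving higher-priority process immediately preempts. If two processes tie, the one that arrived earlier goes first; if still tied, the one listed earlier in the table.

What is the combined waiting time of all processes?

Gantt: | idle 0-1 | 101 1-14 | 104 14-27 | 103 27-29 | 100 29-35 | 102 35-41 |
Completion: 100=35  101=14  102=41  103=29  104=27
Turnaround (C−A): 100=34  101=13  102=39  103=27  104=22
Waiting = turnaround − burst: 100=28, 101=0, 102=33, 103=25, 104=9
Total waiting = 28 + 0 + 33 + 25 + 9 = 95

95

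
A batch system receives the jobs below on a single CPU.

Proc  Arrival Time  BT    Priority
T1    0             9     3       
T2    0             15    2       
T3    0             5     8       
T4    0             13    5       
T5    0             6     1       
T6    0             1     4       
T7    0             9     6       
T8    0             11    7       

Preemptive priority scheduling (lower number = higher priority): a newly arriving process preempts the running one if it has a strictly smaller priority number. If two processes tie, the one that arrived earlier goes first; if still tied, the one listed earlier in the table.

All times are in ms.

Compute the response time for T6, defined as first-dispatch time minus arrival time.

Gantt: | T5 0-6 | T2 6-21 | T1 21-30 | T6 30-31 | T4 31-44 | T7 44-53 | T8 53-64 | T3 64-69 |
Completion: T1=30  T2=21  T3=69  T4=44  T5=6  T6=31  T7=53  T8=64
Response(T6) = first start − arrival = 30 − 0 = 30

30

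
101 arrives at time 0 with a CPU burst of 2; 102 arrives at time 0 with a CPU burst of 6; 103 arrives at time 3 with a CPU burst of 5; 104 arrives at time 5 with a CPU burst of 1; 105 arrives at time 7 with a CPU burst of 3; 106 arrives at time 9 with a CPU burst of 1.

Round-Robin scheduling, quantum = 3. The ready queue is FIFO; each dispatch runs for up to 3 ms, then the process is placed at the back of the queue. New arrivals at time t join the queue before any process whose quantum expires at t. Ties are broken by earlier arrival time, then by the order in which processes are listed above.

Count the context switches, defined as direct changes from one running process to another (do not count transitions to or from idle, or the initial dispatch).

Schedule: | 101 0-2 | 102 2-5 | 103 5-8 | 104 8-9 | 102 9-12 | 105 12-15 | 103 15-17 | 106 17-18 |
Completion: 101=2  102=12  103=17  104=9  105=15  106=18

7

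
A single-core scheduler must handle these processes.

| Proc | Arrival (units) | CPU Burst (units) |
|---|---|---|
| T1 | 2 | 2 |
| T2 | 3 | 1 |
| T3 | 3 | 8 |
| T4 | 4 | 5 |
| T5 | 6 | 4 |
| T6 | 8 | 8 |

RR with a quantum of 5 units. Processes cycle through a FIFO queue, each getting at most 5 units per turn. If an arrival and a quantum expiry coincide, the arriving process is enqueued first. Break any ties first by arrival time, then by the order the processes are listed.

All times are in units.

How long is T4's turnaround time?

Gantt: | idle 0-2 | T1 2-4 | T2 4-5 | T3 5-10 | T4 10-15 | T5 15-19 | T6 19-24 | T3 24-27 | T6 27-30 |
Completion: T1=4  T2=5  T3=27  T4=15  T5=19  T6=30
Turnaround (C−A): T1=2  T2=2  T3=24  T4=11  T5=13  T6=22
Turnaround(T4) = completion − arrival = 15 − 4 = 11

11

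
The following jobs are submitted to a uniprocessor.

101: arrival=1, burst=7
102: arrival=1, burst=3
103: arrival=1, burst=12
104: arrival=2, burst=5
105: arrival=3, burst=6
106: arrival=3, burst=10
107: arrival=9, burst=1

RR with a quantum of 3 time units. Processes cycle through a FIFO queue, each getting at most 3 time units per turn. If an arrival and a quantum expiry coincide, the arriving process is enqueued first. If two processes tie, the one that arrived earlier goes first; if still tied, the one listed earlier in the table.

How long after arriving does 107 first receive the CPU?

Gantt: | idle 0-1 | 101 1-4 | 102 4-7 | 103 7-10 | 104 10-13 | 105 13-16 | 106 16-19 | 101 19-22 | 107 22-23 | 103 23-26 | 104 26-28 | 105 28-31 | 106 31-34 | 101 34-35 | 103 35-38 | 106 38-41 | 103 41-44 | 106 44-45 |
Completion: 101=35  102=7  103=44  104=28  105=31  106=45  107=23
Turnaround (C−A): 101=34  102=6  103=43  104=26  105=28  106=42  107=14
Response(107) = first start − arrival = 22 − 9 = 13

13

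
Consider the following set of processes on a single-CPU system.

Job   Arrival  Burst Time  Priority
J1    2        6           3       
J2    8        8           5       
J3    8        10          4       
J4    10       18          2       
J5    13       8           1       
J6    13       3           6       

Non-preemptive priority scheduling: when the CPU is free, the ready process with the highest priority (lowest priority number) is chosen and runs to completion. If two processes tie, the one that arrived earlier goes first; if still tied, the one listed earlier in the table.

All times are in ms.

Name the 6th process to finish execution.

J6

Schedule: | idle 0-2 | J1 2-8 | J3 8-18 | J5 18-26 | J4 26-44 | J2 44-52 | J6 52-55 |
Completion: J1=8  J2=52  J3=18  J4=44  J5=26  J6=55
Turnaround (C−A): J1=6  J2=44  J3=10  J4=34  J5=13  J6=42
Finish order: J1 → J3 → J5 → J4 → J2 → J6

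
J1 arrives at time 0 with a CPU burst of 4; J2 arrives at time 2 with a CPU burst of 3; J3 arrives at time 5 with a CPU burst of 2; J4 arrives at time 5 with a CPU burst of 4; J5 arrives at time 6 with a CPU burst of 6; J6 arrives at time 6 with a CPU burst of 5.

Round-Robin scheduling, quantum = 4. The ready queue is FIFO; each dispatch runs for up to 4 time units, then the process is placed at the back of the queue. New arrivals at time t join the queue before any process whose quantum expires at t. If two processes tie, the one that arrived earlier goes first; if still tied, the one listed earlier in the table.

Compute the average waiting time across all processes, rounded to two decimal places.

Schedule: | J1 0-4 | J2 4-7 | J3 7-9 | J4 9-13 | J5 13-17 | J6 17-21 | J5 21-23 | J6 23-24 |
Completion: J1=4  J2=7  J3=9  J4=13  J5=23  J6=24
Waiting times: J1=0, J2=2, J3=2, J4=4, J5=11, J6=13
Average waiting = (0+2+2+4+11+13) / 6 = 32/6 = 5.33

5.33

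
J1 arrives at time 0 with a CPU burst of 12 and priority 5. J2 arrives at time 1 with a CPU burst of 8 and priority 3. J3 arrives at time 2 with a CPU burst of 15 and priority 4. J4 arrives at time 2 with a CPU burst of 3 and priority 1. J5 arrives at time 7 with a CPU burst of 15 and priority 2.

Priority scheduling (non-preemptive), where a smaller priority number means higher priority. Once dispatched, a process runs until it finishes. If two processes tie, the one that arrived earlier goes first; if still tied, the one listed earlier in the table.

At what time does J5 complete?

Timeline: | J1 0-12 | J4 12-15 | J5 15-30 | J2 30-38 | J3 38-53 |
Completion: J1=12  J2=38  J3=53  J4=15  J5=30
Turnaround (C−A): J1=12  J2=37  J3=51  J4=13  J5=23

30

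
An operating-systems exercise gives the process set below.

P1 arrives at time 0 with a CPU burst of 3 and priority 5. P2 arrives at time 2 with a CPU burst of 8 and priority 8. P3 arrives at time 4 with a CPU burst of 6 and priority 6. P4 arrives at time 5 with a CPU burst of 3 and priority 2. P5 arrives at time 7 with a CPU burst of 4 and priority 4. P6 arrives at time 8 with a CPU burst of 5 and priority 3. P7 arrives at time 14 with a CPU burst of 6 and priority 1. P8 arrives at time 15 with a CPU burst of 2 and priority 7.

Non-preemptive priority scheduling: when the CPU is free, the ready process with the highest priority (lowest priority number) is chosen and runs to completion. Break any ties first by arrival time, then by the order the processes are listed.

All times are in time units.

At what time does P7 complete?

20

Timeline: | P1 0-3 | P2 3-11 | P4 11-14 | P7 14-20 | P6 20-25 | P5 25-29 | P3 29-35 | P8 35-37 |
Completion: P1=3  P2=11  P3=35  P4=14  P5=29  P6=25  P7=20  P8=37
Turnaround (C−A): P1=3  P2=9  P3=31  P4=9  P5=22  P6=17  P7=6  P8=22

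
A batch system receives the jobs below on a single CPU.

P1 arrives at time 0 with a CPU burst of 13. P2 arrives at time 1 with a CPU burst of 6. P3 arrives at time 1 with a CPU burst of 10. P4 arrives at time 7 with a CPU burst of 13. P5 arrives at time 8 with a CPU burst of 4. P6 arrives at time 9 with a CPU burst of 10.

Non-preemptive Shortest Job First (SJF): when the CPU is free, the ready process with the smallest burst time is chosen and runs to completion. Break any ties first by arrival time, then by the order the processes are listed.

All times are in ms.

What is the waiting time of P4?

Timeline: | P1 0-13 | P5 13-17 | P2 17-23 | P3 23-33 | P6 33-43 | P4 43-56 |
Completion: P1=13  P2=23  P3=33  P4=56  P5=17  P6=43
Waiting(P4) = turnaround − burst = 49 − 13 = 36

36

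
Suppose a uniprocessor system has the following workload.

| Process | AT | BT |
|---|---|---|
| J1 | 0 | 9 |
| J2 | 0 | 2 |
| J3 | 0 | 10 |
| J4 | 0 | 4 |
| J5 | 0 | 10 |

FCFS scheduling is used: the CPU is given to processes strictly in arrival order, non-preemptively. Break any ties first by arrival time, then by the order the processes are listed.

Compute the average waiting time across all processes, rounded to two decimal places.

13.20

Schedule: | J1 0-9 | J2 9-11 | J3 11-21 | J4 21-25 | J5 25-35 |
Completion: J1=9  J2=11  J3=21  J4=25  J5=35
Turnaround (C−A): J1=9  J2=11  J3=21  J4=25  J5=35
Waiting times: J1=0, J2=9, J3=11, J4=21, J5=25
Average waiting = (0+9+11+21+25) / 5 = 66/5 = 13.20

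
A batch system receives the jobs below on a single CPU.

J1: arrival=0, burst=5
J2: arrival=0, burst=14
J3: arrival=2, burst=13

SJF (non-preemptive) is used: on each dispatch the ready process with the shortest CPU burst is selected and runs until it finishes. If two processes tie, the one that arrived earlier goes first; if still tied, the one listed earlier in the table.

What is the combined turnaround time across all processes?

Timeline: | J1 0-5 | J3 5-18 | J2 18-32 |
Completion: J1=5  J2=32  J3=18
Turnaround (C−A): J1=5  J2=32  J3=16
Turnaround = completion − arrival: J1=5, J2=32, J3=16
Total turnaround = 5 + 32 + 16 = 53

53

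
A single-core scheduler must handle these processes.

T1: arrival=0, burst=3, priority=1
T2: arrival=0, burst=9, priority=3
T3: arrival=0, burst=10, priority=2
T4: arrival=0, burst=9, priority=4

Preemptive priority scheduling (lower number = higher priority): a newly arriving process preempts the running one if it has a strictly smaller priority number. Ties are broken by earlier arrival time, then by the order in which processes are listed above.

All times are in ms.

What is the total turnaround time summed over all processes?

69

Gantt: | T1 0-3 | T3 3-13 | T2 13-22 | T4 22-31 |
Completion: T1=3  T2=22  T3=13  T4=31
Turnaround (C−A): T1=3  T2=22  T3=13  T4=31
Turnaround = completion − arrival: T1=3, T2=22, T3=13, T4=31
Total turnaround = 3 + 22 + 13 + 31 = 69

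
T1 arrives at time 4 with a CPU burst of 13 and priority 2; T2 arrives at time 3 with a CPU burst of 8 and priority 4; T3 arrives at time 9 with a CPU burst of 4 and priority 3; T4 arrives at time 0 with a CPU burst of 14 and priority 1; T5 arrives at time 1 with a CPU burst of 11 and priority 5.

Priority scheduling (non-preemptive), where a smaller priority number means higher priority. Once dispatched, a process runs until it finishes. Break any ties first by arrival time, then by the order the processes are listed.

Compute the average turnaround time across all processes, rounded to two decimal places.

28.80

Gantt: | T4 0-14 | T1 14-27 | T3 27-31 | T2 31-39 | T5 39-50 |
Completion: T1=27  T2=39  T3=31  T4=14  T5=50
Turnaround (C−A): T1=23  T2=36  T3=22  T4=14  T5=49
Turnaround times: T1=23, T2=36, T3=22, T4=14, T5=49
Average turnaround = (23+36+22+14+49) / 5 = 144/5 = 28.80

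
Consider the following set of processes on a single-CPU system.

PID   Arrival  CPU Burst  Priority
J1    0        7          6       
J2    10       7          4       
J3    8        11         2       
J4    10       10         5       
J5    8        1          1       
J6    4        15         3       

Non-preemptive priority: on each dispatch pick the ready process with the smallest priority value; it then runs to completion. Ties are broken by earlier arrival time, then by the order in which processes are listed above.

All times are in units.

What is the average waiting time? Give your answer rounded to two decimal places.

Gantt: | J1 0-7 | J6 7-22 | J5 22-23 | J3 23-34 | J2 34-41 | J4 41-51 |
Completion: J1=7  J2=41  J3=34  J4=51  J5=23  J6=22
Waiting times: J1=0, J2=24, J3=15, J4=31, J5=14, J6=3
Average waiting = (0+24+15+31+14+3) / 6 = 87/6 = 14.50

14.50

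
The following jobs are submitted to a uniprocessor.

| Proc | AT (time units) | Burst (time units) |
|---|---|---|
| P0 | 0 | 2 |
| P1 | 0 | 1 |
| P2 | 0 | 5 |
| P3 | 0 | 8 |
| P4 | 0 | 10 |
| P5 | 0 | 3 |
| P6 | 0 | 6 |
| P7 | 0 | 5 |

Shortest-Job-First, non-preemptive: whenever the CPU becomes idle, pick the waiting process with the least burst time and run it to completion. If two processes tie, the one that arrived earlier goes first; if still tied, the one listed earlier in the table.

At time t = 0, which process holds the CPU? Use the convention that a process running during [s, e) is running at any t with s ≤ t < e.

Schedule: | P1 0-1 | P0 1-3 | P5 3-6 | P2 6-11 | P7 11-16 | P6 16-22 | P3 22-30 | P4 30-40 |
Completion: P0=3  P1=1  P2=11  P3=30  P4=40  P5=6  P6=22  P7=16

P1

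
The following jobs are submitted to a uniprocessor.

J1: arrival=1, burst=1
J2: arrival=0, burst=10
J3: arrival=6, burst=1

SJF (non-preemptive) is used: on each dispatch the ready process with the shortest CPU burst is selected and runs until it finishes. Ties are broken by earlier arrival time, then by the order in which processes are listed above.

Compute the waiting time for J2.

0

Gantt: | J2 0-10 | J1 10-11 | J3 11-12 |
Completion: J1=11  J2=10  J3=12
Turnaround (C−A): J1=10  J2=10  J3=6
Waiting(J2) = turnaround − burst = 10 − 10 = 0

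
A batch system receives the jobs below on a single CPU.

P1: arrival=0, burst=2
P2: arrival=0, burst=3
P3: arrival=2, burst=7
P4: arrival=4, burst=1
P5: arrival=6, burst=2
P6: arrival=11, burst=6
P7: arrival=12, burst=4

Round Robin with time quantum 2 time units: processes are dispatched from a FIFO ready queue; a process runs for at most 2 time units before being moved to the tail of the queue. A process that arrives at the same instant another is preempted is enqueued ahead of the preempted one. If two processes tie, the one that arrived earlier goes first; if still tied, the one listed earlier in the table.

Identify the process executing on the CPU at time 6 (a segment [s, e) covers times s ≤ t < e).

P4

Schedule: | P1 0-2 | P2 2-4 | P3 4-6 | P4 6-7 | P2 7-8 | P5 8-10 | P3 10-12 | P6 12-14 | P7 14-16 | P3 16-18 | P6 18-20 | P7 20-22 | P3 22-23 | P6 23-25 |
Completion: P1=2  P2=8  P3=23  P4=7  P5=10  P6=25  P7=22
Turnaround (C−A): P1=2  P2=8  P3=21  P4=3  P5=4  P6=14  P7=10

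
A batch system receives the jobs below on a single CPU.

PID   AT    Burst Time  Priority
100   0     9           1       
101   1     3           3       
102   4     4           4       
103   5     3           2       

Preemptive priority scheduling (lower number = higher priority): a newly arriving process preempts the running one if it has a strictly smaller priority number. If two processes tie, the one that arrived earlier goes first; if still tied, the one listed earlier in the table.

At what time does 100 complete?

Gantt: | 100 0-9 | 103 9-12 | 101 12-15 | 102 15-19 |
Completion: 100=9  101=15  102=19  103=12

9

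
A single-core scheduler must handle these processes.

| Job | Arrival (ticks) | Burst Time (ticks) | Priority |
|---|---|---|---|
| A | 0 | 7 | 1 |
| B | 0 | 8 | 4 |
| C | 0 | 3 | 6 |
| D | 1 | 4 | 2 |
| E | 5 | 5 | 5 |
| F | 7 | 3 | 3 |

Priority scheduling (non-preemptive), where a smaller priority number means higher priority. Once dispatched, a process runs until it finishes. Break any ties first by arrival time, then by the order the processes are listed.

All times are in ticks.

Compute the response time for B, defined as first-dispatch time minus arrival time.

14

Schedule: | A 0-7 | D 7-11 | F 11-14 | B 14-22 | E 22-27 | C 27-30 |
Completion: A=7  B=22  C=30  D=11  E=27  F=14
Turnaround (C−A): A=7  B=22  C=30  D=10  E=22  F=7
Response(B) = first start − arrival = 14 − 0 = 14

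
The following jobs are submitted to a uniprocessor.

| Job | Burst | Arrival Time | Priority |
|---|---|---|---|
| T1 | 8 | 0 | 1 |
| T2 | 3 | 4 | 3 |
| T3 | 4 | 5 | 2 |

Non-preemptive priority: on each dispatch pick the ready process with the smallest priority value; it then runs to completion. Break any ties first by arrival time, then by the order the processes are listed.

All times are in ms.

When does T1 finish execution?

8

Schedule: | T1 0-8 | T3 8-12 | T2 12-15 |
Completion: T1=8  T2=15  T3=12
Turnaround (C−A): T1=8  T2=11  T3=7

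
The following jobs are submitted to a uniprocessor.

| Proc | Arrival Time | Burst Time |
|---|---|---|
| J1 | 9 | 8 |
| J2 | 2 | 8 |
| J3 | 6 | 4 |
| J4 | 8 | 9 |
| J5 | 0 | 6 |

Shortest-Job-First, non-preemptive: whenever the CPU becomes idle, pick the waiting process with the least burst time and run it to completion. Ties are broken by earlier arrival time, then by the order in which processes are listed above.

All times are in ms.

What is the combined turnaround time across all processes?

Timeline: | J5 0-6 | J3 6-10 | J2 10-18 | J1 18-26 | J4 26-35 |
Completion: J1=26  J2=18  J3=10  J4=35  J5=6
Turnaround (C−A): J1=17  J2=16  J3=4  J4=27  J5=6
Turnaround = completion − arrival: J1=17, J2=16, J3=4, J4=27, J5=6
Total turnaround = 17 + 16 + 4 + 27 + 6 = 70

70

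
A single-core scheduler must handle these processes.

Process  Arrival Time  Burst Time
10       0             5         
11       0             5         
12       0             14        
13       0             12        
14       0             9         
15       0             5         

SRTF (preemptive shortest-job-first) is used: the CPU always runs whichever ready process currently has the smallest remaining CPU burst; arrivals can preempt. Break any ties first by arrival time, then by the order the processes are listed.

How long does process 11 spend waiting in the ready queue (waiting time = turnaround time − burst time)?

5

Schedule: | 10 0-5 | 11 5-10 | 15 10-15 | 14 15-24 | 13 24-36 | 12 36-50 |
Completion: 10=5  11=10  12=50  13=36  14=24  15=15
Turnaround (C−A): 10=5  11=10  12=50  13=36  14=24  15=15
Waiting(11) = turnaround − burst = 10 − 5 = 5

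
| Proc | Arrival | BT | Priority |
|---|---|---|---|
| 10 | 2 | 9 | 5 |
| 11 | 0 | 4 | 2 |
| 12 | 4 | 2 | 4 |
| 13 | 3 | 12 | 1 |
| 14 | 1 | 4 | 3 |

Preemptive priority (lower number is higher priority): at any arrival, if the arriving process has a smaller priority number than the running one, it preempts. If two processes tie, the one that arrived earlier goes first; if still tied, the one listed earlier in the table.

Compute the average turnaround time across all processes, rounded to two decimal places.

Gantt: | 11 0-3 | 13 3-15 | 11 15-16 | 14 16-20 | 12 20-22 | 10 22-31 |
Completion: 10=31  11=16  12=22  13=15  14=20
Turnaround (C−A): 10=29  11=16  12=18  13=12  14=19
Turnaround times: 10=29, 11=16, 12=18, 13=12, 14=19
Average turnaround = (29+16+18+12+19) / 5 = 94/5 = 18.80

18.80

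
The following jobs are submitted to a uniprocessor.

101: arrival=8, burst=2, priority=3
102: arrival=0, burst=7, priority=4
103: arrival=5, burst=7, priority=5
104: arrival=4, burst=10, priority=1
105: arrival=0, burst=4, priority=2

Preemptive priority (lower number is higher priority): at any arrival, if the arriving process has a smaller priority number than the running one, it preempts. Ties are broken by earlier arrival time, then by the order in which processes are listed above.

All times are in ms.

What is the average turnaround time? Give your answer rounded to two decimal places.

14.00

Gantt: | 105 0-4 | 104 4-14 | 101 14-16 | 102 16-23 | 103 23-30 |
Completion: 101=16  102=23  103=30  104=14  105=4
Turnaround (C−A): 101=8  102=23  103=25  104=10  105=4
Turnaround times: 101=8, 102=23, 103=25, 104=10, 105=4
Average turnaround = (8+23+25+10+4) / 5 = 70/5 = 14.00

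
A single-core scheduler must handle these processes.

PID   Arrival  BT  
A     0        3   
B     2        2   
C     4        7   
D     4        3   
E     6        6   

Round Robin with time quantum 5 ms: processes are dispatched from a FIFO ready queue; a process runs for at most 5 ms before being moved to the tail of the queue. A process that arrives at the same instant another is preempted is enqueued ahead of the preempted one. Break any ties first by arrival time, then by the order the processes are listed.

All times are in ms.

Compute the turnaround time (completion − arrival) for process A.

Gantt: | A 0-3 | B 3-5 | C 5-10 | D 10-13 | E 13-18 | C 18-20 | E 20-21 |
Completion: A=3  B=5  C=20  D=13  E=21
Turnaround (C−A): A=3  B=3  C=16  D=9  E=15
Turnaround(A) = completion − arrival = 3 − 0 = 3

3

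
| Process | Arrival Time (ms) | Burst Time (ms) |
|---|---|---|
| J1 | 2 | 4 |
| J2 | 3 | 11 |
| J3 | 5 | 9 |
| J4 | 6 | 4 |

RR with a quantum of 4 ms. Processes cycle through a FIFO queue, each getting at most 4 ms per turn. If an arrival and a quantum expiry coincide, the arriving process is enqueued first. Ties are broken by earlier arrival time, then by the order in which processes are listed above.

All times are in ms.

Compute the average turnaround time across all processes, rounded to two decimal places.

16.75

Timeline: | idle 0-2 | J1 2-6 | J2 6-10 | J3 10-14 | J4 14-18 | J2 18-22 | J3 22-26 | J2 26-29 | J3 29-30 |
Completion: J1=6  J2=29  J3=30  J4=18
Turnaround times: J1=4, J2=26, J3=25, J4=12
Average turnaround = (4+26+25+12) / 4 = 67/4 = 16.75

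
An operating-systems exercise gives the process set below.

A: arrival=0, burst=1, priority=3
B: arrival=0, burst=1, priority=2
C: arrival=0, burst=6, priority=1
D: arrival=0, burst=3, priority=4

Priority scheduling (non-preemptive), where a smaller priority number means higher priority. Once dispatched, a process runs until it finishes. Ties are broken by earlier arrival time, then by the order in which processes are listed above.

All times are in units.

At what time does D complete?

Gantt: | C 0-6 | B 6-7 | A 7-8 | D 8-11 |
Completion: A=8  B=7  C=6  D=11

11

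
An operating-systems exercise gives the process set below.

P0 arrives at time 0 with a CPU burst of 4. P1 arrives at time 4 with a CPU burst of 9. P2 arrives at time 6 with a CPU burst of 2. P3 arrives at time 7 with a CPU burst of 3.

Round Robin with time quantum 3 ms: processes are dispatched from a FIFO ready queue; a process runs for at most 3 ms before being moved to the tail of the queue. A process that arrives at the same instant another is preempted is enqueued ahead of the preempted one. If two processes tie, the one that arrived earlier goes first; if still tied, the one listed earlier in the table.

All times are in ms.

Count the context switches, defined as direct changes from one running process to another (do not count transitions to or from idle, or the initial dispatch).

4

Timeline: | P0 0-4 | P1 4-7 | P2 7-9 | P3 9-12 | P1 12-18 |
Completion: P0=4  P1=18  P2=9  P3=12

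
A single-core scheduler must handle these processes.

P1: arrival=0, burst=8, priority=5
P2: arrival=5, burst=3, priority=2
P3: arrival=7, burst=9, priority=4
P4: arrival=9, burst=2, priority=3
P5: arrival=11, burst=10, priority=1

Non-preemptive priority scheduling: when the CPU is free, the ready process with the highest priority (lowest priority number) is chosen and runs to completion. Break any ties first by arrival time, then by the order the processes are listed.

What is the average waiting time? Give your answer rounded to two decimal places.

Gantt: | P1 0-8 | P2 8-11 | P5 11-21 | P4 21-23 | P3 23-32 |
Completion: P1=8  P2=11  P3=32  P4=23  P5=21
Turnaround (C−A): P1=8  P2=6  P3=25  P4=14  P5=10
Waiting times: P1=0, P2=3, P3=16, P4=12, P5=0
Average waiting = (0+3+16+12+0) / 5 = 31/5 = 6.20

6.20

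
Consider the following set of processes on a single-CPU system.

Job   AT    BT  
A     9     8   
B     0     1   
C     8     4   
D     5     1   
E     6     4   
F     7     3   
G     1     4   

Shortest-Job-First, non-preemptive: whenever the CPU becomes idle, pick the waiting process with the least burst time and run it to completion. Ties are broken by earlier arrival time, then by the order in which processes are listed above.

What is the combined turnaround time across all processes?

41

Gantt: | B 0-1 | G 1-5 | D 5-6 | E 6-10 | F 10-13 | C 13-17 | A 17-25 |
Completion: A=25  B=1  C=17  D=6  E=10  F=13  G=5
Turnaround = completion − arrival: A=16, B=1, C=9, D=1, E=4, F=6, G=4
Total turnaround = 16 + 1 + 9 + 1 + 4 + 6 + 4 = 41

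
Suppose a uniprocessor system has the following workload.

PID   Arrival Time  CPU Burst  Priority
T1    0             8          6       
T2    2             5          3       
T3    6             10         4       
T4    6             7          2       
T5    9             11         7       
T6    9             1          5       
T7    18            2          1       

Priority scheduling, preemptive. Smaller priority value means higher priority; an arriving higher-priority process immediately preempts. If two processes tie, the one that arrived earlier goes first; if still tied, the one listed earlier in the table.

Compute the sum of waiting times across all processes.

83

Schedule: | T1 0-2 | T2 2-6 | T4 6-13 | T2 13-14 | T3 14-18 | T7 18-20 | T3 20-26 | T6 26-27 | T1 27-33 | T5 33-44 |
Completion: T1=33  T2=14  T3=26  T4=13  T5=44  T6=27  T7=20
Waiting = turnaround − burst: T1=25, T2=7, T3=10, T4=0, T5=24, T6=17, T7=0
Total waiting = 25 + 7 + 10 + 0 + 24 + 17 + 0 = 83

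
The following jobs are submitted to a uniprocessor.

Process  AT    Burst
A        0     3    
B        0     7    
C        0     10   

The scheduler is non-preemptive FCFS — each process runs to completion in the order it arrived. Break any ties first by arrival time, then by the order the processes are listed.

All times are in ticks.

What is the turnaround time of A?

Gantt: | A 0-3 | B 3-10 | C 10-20 |
Completion: A=3  B=10  C=20
Turnaround(A) = completion − arrival = 3 − 0 = 3

3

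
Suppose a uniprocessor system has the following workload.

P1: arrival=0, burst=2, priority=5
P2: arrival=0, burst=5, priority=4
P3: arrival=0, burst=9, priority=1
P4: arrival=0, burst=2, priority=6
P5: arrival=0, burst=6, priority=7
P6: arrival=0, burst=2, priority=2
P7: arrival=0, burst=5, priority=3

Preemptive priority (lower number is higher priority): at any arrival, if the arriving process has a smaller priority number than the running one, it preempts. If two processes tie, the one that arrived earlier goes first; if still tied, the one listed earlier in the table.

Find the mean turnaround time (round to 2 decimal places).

19.43

Timeline: | P3 0-9 | P6 9-11 | P7 11-16 | P2 16-21 | P1 21-23 | P4 23-25 | P5 25-31 |
Completion: P1=23  P2=21  P3=9  P4=25  P5=31  P6=11  P7=16
Turnaround (C−A): P1=23  P2=21  P3=9  P4=25  P5=31  P6=11  P7=16
Turnaround times: P1=23, P2=21, P3=9, P4=25, P5=31, P6=11, P7=16
Average turnaround = (23+21+9+25+31+11+16) / 7 = 136/7 = 19.43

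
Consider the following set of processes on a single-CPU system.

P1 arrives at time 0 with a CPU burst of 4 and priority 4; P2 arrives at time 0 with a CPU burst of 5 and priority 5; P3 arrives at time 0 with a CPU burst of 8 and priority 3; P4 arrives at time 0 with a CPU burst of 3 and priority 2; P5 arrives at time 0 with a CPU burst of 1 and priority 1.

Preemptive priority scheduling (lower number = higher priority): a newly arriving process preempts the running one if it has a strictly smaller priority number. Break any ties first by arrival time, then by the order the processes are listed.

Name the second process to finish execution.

Gantt: | P5 0-1 | P4 1-4 | P3 4-12 | P1 12-16 | P2 16-21 |
Completion: P1=16  P2=21  P3=12  P4=4  P5=1
Turnaround (C−A): P1=16  P2=21  P3=12  P4=4  P5=1
Finish order: P5 → P4 → P3 → P1 → P2

P4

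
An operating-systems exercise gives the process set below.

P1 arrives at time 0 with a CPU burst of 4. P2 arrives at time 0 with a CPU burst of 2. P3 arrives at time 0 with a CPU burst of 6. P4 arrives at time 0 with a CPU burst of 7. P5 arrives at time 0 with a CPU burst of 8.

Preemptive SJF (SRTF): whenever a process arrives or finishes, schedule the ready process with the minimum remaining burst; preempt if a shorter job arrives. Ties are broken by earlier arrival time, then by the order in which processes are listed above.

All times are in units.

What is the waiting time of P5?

19

Timeline: | P2 0-2 | P1 2-6 | P3 6-12 | P4 12-19 | P5 19-27 |
Completion: P1=6  P2=2  P3=12  P4=19  P5=27
Turnaround (C−A): P1=6  P2=2  P3=12  P4=19  P5=27
Waiting(P5) = turnaround − burst = 27 − 8 = 19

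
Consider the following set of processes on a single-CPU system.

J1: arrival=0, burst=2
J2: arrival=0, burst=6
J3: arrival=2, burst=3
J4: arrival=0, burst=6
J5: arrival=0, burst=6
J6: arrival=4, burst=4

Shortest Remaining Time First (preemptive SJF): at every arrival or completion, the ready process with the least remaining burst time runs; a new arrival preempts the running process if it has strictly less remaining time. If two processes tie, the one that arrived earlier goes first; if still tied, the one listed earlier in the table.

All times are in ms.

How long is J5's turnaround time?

Gantt: | J1 0-2 | J3 2-5 | J6 5-9 | J2 9-15 | J4 15-21 | J5 21-27 |
Completion: J1=2  J2=15  J3=5  J4=21  J5=27  J6=9
Turnaround (C−A): J1=2  J2=15  J3=3  J4=21  J5=27  J6=5
Turnaround(J5) = completion − arrival = 27 − 0 = 27

27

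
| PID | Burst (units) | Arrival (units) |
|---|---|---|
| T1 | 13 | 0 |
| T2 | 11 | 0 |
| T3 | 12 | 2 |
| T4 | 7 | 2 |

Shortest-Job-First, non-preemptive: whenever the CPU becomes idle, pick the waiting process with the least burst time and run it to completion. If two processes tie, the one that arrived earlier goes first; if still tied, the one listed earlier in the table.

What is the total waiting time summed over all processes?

Schedule: | T2 0-11 | T4 11-18 | T3 18-30 | T1 30-43 |
Completion: T1=43  T2=11  T3=30  T4=18
Turnaround (C−A): T1=43  T2=11  T3=28  T4=16
Waiting = turnaround − burst: T1=30, T2=0, T3=16, T4=9
Total waiting = 30 + 0 + 16 + 9 = 55

55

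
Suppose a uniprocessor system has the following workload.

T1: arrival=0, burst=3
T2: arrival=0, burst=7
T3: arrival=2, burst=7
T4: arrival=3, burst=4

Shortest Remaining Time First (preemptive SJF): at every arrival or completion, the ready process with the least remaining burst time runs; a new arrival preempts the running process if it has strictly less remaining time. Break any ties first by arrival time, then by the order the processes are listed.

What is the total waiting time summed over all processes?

19

Timeline: | T1 0-3 | T4 3-7 | T2 7-14 | T3 14-21 |
Completion: T1=3  T2=14  T3=21  T4=7
Waiting = turnaround − burst: T1=0, T2=7, T3=12, T4=0
Total waiting = 0 + 7 + 12 + 0 = 19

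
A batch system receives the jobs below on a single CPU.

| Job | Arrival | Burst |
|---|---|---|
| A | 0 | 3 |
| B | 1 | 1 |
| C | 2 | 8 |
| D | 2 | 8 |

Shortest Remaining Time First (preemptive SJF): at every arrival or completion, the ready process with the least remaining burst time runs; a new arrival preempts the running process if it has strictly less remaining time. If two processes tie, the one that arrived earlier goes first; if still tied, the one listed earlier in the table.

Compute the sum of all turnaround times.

Gantt: | A 0-1 | B 1-2 | A 2-4 | C 4-12 | D 12-20 |
Completion: A=4  B=2  C=12  D=20
Turnaround = completion − arrival: A=4, B=1, C=10, D=18
Total turnaround = 4 + 1 + 10 + 18 = 33

33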